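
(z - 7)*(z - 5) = z^2 - 12*z + 35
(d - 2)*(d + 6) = d^2 + 4*d - 12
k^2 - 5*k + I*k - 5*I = (k - 5)*(k + I)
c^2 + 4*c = c*(c + 4)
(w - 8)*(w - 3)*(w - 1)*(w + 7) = w^4 - 5*w^3 - 49*w^2 + 221*w - 168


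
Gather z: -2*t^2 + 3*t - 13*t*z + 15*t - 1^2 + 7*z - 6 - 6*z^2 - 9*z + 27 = -2*t^2 + 18*t - 6*z^2 + z*(-13*t - 2) + 20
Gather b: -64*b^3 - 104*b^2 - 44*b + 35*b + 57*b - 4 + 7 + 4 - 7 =-64*b^3 - 104*b^2 + 48*b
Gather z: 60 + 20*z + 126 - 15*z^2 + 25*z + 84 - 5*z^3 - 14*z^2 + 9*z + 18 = -5*z^3 - 29*z^2 + 54*z + 288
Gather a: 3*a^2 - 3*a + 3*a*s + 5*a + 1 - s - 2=3*a^2 + a*(3*s + 2) - s - 1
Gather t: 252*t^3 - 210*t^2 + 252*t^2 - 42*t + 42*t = 252*t^3 + 42*t^2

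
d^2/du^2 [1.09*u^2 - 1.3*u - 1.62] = 2.18000000000000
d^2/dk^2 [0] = 0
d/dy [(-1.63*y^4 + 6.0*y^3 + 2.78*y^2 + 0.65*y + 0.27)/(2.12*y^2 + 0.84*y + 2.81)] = (-6.9112*y^5 + 8.6124*y^4 - 8.2412*y^3 + 51.5372*y^2 + 14.4788*y + 1.5997)/(4.4944*y^4 + 3.5616*y^3 + 12.62*y^2 + 4.7208*y + 7.8961)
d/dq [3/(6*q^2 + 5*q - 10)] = 3*(-12*q - 5)/(6*q^2 + 5*q - 10)^2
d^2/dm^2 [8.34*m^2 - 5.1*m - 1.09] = 16.6800000000000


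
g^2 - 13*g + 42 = (g - 7)*(g - 6)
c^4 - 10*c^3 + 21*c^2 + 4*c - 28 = (c - 7)*(c - 2)^2*(c + 1)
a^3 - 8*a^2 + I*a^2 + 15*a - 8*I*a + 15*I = (a - 5)*(a - 3)*(a + I)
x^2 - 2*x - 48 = (x - 8)*(x + 6)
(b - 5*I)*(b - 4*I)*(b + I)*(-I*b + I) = -I*b^4 - 8*b^3 + I*b^3 + 8*b^2 + 11*I*b^2 - 20*b - 11*I*b + 20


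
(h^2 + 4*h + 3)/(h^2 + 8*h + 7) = (h + 3)/(h + 7)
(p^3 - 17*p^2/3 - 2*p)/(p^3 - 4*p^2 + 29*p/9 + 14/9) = 3*p*(p - 6)/(3*p^2 - 13*p + 14)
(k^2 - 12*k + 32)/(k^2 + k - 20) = (k - 8)/(k + 5)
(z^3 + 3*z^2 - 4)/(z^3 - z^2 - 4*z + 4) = (z + 2)/(z - 2)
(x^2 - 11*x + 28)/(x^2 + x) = (x^2 - 11*x + 28)/(x*(x + 1))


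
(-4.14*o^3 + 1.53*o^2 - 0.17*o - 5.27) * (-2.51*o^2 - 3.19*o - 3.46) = 10.3914*o^5 + 9.3663*o^4 + 9.8704*o^3 + 8.4762*o^2 + 17.3995*o + 18.2342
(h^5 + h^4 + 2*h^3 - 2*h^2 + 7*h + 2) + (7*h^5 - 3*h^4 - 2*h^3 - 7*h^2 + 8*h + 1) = 8*h^5 - 2*h^4 - 9*h^2 + 15*h + 3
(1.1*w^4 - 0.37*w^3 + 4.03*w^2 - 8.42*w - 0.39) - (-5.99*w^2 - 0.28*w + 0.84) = 1.1*w^4 - 0.37*w^3 + 10.02*w^2 - 8.14*w - 1.23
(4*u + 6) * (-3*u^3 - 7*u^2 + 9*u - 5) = -12*u^4 - 46*u^3 - 6*u^2 + 34*u - 30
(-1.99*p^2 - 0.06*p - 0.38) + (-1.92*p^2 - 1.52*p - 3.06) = -3.91*p^2 - 1.58*p - 3.44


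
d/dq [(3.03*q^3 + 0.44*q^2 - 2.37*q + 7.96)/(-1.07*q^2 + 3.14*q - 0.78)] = (-3.2421*q^4 + 19.0284*q^3 - 8.2445*q^2 + 16.348*q - 23.1458)/(1.1449*q^4 - 6.7196*q^3 + 11.5288*q^2 - 4.8984*q + 0.6084)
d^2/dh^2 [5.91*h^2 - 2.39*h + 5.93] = 11.8200000000000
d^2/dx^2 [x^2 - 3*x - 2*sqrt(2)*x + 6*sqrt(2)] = 2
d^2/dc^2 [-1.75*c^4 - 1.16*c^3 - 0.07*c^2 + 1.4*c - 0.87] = -21.0*c^2 - 6.96*c - 0.14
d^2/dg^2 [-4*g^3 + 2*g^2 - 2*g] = 4 - 24*g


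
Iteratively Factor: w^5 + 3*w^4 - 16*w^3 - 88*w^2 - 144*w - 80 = (w + 2)*(w^4 + w^3 - 18*w^2 - 52*w - 40) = (w + 2)^2*(w^3 - w^2 - 16*w - 20) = (w - 5)*(w + 2)^2*(w^2 + 4*w + 4) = (w - 5)*(w + 2)^3*(w + 2)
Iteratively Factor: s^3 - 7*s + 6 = (s - 1)*(s^2 + s - 6) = (s - 2)*(s - 1)*(s + 3)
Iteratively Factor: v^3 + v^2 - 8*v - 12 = (v + 2)*(v^2 - v - 6) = (v - 3)*(v + 2)*(v + 2)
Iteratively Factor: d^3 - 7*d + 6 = (d - 1)*(d^2 + d - 6) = (d - 1)*(d + 3)*(d - 2)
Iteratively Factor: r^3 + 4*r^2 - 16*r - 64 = (r + 4)*(r^2 - 16) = (r + 4)^2*(r - 4)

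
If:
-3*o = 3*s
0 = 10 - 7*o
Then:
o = 10/7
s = -10/7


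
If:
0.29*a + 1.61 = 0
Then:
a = -5.55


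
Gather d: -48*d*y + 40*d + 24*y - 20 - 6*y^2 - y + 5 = d*(40 - 48*y) - 6*y^2 + 23*y - 15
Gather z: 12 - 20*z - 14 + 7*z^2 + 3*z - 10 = 7*z^2 - 17*z - 12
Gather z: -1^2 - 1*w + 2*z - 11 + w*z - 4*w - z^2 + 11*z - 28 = -5*w - z^2 + z*(w + 13) - 40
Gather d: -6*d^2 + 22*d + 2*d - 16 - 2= -6*d^2 + 24*d - 18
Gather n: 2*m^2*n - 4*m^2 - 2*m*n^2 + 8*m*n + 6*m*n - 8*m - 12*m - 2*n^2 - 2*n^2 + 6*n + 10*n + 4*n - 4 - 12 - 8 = -4*m^2 - 20*m + n^2*(-2*m - 4) + n*(2*m^2 + 14*m + 20) - 24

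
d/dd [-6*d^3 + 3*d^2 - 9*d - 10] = -18*d^2 + 6*d - 9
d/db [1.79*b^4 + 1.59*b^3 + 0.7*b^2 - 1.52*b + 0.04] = 7.16*b^3 + 4.77*b^2 + 1.4*b - 1.52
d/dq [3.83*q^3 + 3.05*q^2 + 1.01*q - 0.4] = 11.49*q^2 + 6.1*q + 1.01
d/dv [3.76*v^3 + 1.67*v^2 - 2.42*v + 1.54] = 11.28*v^2 + 3.34*v - 2.42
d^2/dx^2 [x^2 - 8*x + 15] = 2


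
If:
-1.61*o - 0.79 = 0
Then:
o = -0.49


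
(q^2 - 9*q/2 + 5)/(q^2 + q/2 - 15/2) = (q - 2)/(q + 3)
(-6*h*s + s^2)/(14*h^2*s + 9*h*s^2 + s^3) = (-6*h + s)/(14*h^2 + 9*h*s + s^2)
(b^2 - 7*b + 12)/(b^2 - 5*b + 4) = (b - 3)/(b - 1)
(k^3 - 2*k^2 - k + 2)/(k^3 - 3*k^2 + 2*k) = (k + 1)/k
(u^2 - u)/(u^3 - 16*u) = (u - 1)/(u^2 - 16)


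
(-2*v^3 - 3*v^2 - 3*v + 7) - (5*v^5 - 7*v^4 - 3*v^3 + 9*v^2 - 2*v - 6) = -5*v^5 + 7*v^4 + v^3 - 12*v^2 - v + 13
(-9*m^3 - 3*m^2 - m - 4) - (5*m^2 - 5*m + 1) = -9*m^3 - 8*m^2 + 4*m - 5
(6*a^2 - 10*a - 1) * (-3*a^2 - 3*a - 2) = -18*a^4 + 12*a^3 + 21*a^2 + 23*a + 2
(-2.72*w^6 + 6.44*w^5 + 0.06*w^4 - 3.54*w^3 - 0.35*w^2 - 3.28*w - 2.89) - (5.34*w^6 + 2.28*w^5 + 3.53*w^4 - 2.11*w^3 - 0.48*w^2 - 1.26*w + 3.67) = -8.06*w^6 + 4.16*w^5 - 3.47*w^4 - 1.43*w^3 + 0.13*w^2 - 2.02*w - 6.56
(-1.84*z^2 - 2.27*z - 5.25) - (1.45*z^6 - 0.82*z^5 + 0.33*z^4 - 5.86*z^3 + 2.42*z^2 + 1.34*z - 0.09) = -1.45*z^6 + 0.82*z^5 - 0.33*z^4 + 5.86*z^3 - 4.26*z^2 - 3.61*z - 5.16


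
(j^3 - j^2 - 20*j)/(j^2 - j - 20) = j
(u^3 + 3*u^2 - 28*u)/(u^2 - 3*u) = (u^2 + 3*u - 28)/(u - 3)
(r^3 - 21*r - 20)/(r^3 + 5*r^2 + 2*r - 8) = (r^2 - 4*r - 5)/(r^2 + r - 2)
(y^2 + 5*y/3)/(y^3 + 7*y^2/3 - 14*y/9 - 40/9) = 3*y/(3*y^2 + 2*y - 8)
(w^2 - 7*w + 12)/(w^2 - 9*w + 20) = (w - 3)/(w - 5)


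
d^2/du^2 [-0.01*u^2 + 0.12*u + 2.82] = -0.0200000000000000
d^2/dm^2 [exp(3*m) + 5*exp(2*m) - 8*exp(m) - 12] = (9*exp(2*m) + 20*exp(m) - 8)*exp(m)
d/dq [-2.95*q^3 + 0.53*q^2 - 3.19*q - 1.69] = -8.85*q^2 + 1.06*q - 3.19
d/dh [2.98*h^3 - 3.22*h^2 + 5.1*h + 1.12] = 8.94*h^2 - 6.44*h + 5.1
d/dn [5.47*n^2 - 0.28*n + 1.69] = 10.94*n - 0.28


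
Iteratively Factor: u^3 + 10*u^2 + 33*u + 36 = (u + 3)*(u^2 + 7*u + 12) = (u + 3)*(u + 4)*(u + 3)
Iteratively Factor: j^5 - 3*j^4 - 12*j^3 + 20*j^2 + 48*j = (j - 4)*(j^4 + j^3 - 8*j^2 - 12*j) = (j - 4)*(j + 2)*(j^3 - j^2 - 6*j) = (j - 4)*(j - 3)*(j + 2)*(j^2 + 2*j) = j*(j - 4)*(j - 3)*(j + 2)*(j + 2)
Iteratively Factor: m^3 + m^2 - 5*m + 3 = (m - 1)*(m^2 + 2*m - 3) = (m - 1)*(m + 3)*(m - 1)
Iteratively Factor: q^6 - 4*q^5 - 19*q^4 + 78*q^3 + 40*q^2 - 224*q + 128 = (q - 4)*(q^5 - 19*q^3 + 2*q^2 + 48*q - 32) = (q - 4)^2*(q^4 + 4*q^3 - 3*q^2 - 10*q + 8) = (q - 4)^2*(q + 2)*(q^3 + 2*q^2 - 7*q + 4) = (q - 4)^2*(q - 1)*(q + 2)*(q^2 + 3*q - 4) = (q - 4)^2*(q - 1)^2*(q + 2)*(q + 4)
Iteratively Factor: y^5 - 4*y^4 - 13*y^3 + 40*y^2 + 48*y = (y + 3)*(y^4 - 7*y^3 + 8*y^2 + 16*y) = (y + 1)*(y + 3)*(y^3 - 8*y^2 + 16*y) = (y - 4)*(y + 1)*(y + 3)*(y^2 - 4*y) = (y - 4)^2*(y + 1)*(y + 3)*(y)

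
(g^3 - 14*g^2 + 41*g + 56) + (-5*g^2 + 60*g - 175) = g^3 - 19*g^2 + 101*g - 119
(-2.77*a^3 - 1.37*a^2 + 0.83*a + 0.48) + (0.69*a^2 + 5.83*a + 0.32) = -2.77*a^3 - 0.68*a^2 + 6.66*a + 0.8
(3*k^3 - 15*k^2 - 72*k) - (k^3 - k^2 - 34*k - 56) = 2*k^3 - 14*k^2 - 38*k + 56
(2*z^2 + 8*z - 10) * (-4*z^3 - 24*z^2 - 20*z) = -8*z^5 - 80*z^4 - 192*z^3 + 80*z^2 + 200*z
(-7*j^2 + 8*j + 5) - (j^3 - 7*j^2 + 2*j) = -j^3 + 6*j + 5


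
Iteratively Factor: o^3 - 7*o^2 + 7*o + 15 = (o + 1)*(o^2 - 8*o + 15) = (o - 3)*(o + 1)*(o - 5)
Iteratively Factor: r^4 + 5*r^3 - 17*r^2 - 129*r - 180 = (r + 4)*(r^3 + r^2 - 21*r - 45) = (r + 3)*(r + 4)*(r^2 - 2*r - 15) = (r - 5)*(r + 3)*(r + 4)*(r + 3)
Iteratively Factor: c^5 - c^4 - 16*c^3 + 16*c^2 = (c - 4)*(c^4 + 3*c^3 - 4*c^2) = c*(c - 4)*(c^3 + 3*c^2 - 4*c) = c^2*(c - 4)*(c^2 + 3*c - 4) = c^2*(c - 4)*(c - 1)*(c + 4)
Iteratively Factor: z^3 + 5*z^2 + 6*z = (z + 2)*(z^2 + 3*z) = z*(z + 2)*(z + 3)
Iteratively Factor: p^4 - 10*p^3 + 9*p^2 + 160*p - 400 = (p - 4)*(p^3 - 6*p^2 - 15*p + 100) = (p - 5)*(p - 4)*(p^2 - p - 20) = (p - 5)^2*(p - 4)*(p + 4)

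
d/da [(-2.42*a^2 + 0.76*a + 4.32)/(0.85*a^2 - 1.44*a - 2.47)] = (2.8388*a^2 + 4.6108*a + 4.3436)/(0.7225*a^4 - 2.448*a^3 - 2.1254*a^2 + 7.1136*a + 6.1009)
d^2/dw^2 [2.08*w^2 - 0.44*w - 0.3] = 4.16000000000000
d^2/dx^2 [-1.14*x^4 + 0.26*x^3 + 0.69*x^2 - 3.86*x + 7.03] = -13.68*x^2 + 1.56*x + 1.38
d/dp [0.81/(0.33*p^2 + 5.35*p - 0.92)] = (-0.5346*p - 4.3335)/(0.33*p^2 + 5.35*p - 0.92)^2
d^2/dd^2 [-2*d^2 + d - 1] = -4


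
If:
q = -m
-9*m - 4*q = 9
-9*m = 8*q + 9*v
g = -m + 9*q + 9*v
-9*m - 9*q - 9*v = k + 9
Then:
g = 99/5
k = -54/5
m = -9/5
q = 9/5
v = 1/5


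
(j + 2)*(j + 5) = j^2 + 7*j + 10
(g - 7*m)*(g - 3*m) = g^2 - 10*g*m + 21*m^2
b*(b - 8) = b^2 - 8*b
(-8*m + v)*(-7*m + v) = 56*m^2 - 15*m*v + v^2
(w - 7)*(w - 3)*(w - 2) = w^3 - 12*w^2 + 41*w - 42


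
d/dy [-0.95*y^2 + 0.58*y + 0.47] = 0.58 - 1.9*y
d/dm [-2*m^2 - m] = -4*m - 1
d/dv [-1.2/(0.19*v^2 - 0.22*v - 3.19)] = (0.456*v - 0.264)/(-0.19*v^2 + 0.22*v + 3.19)^2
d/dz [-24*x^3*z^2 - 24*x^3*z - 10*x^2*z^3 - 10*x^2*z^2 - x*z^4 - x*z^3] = x*(-48*x^2*z - 24*x^2 - 30*x*z^2 - 20*x*z - 4*z^3 - 3*z^2)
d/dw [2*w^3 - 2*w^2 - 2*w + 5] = 6*w^2 - 4*w - 2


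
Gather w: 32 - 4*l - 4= 28 - 4*l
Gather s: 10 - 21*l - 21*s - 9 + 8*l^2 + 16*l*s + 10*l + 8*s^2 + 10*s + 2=8*l^2 - 11*l + 8*s^2 + s*(16*l - 11) + 3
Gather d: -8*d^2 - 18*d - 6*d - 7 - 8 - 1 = -8*d^2 - 24*d - 16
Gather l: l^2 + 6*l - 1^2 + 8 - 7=l^2 + 6*l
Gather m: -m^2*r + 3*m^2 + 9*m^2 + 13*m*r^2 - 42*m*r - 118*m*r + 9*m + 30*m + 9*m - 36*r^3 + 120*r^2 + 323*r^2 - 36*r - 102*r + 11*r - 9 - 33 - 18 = m^2*(12 - r) + m*(13*r^2 - 160*r + 48) - 36*r^3 + 443*r^2 - 127*r - 60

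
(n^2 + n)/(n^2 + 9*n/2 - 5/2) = 2*n*(n + 1)/(2*n^2 + 9*n - 5)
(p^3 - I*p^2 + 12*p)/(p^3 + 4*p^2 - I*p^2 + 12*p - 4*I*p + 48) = p/(p + 4)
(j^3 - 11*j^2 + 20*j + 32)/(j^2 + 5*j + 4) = (j^2 - 12*j + 32)/(j + 4)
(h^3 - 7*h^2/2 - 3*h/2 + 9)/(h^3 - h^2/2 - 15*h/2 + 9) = (2*h^2 - 3*h - 9)/(2*h^2 + 3*h - 9)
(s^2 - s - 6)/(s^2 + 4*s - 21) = (s + 2)/(s + 7)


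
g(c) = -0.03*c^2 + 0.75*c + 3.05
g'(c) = 0.75 - 0.06*c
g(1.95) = 4.40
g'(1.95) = 0.63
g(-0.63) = 2.57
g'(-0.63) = 0.79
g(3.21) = 5.15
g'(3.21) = 0.56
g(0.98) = 3.76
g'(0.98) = 0.69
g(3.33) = 5.21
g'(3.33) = 0.55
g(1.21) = 3.91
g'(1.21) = 0.68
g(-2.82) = 0.70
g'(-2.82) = 0.92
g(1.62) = 4.19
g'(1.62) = 0.65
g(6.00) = 6.47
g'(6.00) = 0.39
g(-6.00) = -2.53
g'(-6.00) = 1.11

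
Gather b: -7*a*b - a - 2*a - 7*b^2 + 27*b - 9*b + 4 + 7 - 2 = -3*a - 7*b^2 + b*(18 - 7*a) + 9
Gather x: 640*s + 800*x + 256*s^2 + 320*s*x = 256*s^2 + 640*s + x*(320*s + 800)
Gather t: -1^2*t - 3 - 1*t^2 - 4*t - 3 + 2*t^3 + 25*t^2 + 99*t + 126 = 2*t^3 + 24*t^2 + 94*t + 120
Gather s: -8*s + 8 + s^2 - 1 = s^2 - 8*s + 7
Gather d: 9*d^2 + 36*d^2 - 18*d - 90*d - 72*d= 45*d^2 - 180*d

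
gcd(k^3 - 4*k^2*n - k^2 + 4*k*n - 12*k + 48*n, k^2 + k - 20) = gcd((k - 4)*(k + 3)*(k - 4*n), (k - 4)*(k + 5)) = k - 4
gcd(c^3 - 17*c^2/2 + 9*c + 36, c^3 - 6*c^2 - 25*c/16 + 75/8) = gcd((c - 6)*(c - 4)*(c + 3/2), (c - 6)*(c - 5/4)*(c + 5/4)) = c - 6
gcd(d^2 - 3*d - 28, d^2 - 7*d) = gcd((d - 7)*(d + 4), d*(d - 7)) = d - 7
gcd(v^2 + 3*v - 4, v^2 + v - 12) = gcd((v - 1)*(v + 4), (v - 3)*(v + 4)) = v + 4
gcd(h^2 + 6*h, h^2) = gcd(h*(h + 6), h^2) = h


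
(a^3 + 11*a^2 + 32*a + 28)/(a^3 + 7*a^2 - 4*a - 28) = (a + 2)/(a - 2)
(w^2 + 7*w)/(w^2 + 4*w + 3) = w*(w + 7)/(w^2 + 4*w + 3)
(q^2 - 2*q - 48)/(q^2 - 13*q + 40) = (q + 6)/(q - 5)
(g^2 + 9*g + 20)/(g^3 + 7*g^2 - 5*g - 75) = (g + 4)/(g^2 + 2*g - 15)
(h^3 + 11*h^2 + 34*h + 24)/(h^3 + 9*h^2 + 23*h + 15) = (h^2 + 10*h + 24)/(h^2 + 8*h + 15)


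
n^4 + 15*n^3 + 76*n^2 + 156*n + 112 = (n + 2)^2*(n + 4)*(n + 7)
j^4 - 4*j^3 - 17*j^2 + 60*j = j*(j - 5)*(j - 3)*(j + 4)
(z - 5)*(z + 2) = z^2 - 3*z - 10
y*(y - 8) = y^2 - 8*y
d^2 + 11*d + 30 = (d + 5)*(d + 6)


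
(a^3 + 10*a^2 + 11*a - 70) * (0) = 0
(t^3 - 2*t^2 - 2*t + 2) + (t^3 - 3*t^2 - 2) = 2*t^3 - 5*t^2 - 2*t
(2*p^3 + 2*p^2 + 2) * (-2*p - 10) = -4*p^4 - 24*p^3 - 20*p^2 - 4*p - 20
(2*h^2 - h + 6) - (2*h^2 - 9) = 15 - h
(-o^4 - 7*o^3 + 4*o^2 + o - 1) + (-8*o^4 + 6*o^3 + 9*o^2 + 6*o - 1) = -9*o^4 - o^3 + 13*o^2 + 7*o - 2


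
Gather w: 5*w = 5*w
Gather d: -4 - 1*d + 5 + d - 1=0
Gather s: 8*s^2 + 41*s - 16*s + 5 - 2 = 8*s^2 + 25*s + 3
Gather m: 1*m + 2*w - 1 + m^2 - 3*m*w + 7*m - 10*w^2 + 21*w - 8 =m^2 + m*(8 - 3*w) - 10*w^2 + 23*w - 9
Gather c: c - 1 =c - 1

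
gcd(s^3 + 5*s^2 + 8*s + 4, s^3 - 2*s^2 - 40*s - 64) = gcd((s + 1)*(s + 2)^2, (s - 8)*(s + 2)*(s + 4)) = s + 2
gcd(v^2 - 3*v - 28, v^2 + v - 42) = 1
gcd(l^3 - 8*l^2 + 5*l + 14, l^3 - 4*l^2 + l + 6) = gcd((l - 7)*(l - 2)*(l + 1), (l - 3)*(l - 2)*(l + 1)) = l^2 - l - 2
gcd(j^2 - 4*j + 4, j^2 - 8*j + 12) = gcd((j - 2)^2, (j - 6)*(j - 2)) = j - 2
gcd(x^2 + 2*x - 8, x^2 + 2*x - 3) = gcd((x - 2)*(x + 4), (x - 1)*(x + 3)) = 1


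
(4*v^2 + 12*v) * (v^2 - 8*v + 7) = 4*v^4 - 20*v^3 - 68*v^2 + 84*v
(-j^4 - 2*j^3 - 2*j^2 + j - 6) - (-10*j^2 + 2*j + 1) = -j^4 - 2*j^3 + 8*j^2 - j - 7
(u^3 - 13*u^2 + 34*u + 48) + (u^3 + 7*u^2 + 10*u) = 2*u^3 - 6*u^2 + 44*u + 48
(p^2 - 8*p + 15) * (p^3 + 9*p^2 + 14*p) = p^5 + p^4 - 43*p^3 + 23*p^2 + 210*p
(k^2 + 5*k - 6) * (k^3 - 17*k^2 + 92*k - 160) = k^5 - 12*k^4 + k^3 + 402*k^2 - 1352*k + 960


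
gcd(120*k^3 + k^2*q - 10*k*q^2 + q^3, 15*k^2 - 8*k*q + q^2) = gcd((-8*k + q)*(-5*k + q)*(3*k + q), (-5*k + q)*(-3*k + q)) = -5*k + q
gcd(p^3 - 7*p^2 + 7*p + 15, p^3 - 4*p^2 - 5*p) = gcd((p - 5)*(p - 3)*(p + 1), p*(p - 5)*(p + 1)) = p^2 - 4*p - 5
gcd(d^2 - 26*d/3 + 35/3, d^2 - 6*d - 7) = d - 7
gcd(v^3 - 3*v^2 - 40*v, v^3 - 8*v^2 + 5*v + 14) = 1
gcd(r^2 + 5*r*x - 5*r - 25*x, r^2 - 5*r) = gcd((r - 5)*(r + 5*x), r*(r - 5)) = r - 5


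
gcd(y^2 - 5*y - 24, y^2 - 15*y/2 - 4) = y - 8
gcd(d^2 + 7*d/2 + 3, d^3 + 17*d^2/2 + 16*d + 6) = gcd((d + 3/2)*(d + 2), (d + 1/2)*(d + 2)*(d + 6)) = d + 2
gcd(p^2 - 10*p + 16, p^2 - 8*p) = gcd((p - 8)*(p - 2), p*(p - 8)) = p - 8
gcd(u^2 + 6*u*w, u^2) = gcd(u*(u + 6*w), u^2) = u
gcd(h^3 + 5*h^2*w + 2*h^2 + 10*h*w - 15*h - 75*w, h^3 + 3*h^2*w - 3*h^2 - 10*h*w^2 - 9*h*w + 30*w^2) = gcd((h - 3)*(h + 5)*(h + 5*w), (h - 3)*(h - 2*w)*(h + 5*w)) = h^2 + 5*h*w - 3*h - 15*w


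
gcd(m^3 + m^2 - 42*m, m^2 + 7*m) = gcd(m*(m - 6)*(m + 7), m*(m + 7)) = m^2 + 7*m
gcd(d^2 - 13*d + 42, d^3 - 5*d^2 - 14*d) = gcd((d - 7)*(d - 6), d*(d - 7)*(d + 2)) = d - 7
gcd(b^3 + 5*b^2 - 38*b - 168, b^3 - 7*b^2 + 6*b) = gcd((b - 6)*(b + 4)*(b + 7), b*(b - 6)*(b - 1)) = b - 6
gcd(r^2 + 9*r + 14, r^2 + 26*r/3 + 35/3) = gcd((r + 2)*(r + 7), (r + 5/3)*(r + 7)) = r + 7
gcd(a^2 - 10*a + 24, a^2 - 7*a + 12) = a - 4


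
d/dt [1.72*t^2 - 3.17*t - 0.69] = 3.44*t - 3.17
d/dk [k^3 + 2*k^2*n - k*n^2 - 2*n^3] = 3*k^2 + 4*k*n - n^2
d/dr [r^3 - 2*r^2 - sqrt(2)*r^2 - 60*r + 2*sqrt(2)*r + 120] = 3*r^2 - 4*r - 2*sqrt(2)*r - 60 + 2*sqrt(2)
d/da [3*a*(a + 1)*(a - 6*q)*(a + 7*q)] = 12*a^3 + 9*a^2*q + 9*a^2 - 252*a*q^2 + 6*a*q - 126*q^2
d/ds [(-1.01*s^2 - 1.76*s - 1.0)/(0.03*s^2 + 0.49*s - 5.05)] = (-0.4421*s^2 + 10.261*s + 9.378)/(0.0009*s^4 + 0.0294*s^3 - 0.0629*s^2 - 4.949*s + 25.5025)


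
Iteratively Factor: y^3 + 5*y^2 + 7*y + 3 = (y + 1)*(y^2 + 4*y + 3) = (y + 1)^2*(y + 3)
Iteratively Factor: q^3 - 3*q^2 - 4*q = (q + 1)*(q^2 - 4*q) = (q - 4)*(q + 1)*(q)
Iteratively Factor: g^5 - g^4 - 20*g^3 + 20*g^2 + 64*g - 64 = (g - 4)*(g^4 + 3*g^3 - 8*g^2 - 12*g + 16) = (g - 4)*(g + 2)*(g^3 + g^2 - 10*g + 8) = (g - 4)*(g - 2)*(g + 2)*(g^2 + 3*g - 4) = (g - 4)*(g - 2)*(g + 2)*(g + 4)*(g - 1)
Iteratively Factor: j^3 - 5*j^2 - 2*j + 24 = (j + 2)*(j^2 - 7*j + 12) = (j - 3)*(j + 2)*(j - 4)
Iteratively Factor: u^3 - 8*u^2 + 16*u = (u - 4)*(u^2 - 4*u) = u*(u - 4)*(u - 4)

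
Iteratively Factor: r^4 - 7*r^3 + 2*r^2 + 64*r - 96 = (r - 4)*(r^3 - 3*r^2 - 10*r + 24) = (r - 4)^2*(r^2 + r - 6) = (r - 4)^2*(r - 2)*(r + 3)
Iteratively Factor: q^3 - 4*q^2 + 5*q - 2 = (q - 2)*(q^2 - 2*q + 1) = (q - 2)*(q - 1)*(q - 1)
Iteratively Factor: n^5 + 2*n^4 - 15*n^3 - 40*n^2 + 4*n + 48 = (n + 3)*(n^4 - n^3 - 12*n^2 - 4*n + 16) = (n + 2)*(n + 3)*(n^3 - 3*n^2 - 6*n + 8) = (n - 4)*(n + 2)*(n + 3)*(n^2 + n - 2) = (n - 4)*(n - 1)*(n + 2)*(n + 3)*(n + 2)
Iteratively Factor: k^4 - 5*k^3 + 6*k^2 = (k)*(k^3 - 5*k^2 + 6*k) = k^2*(k^2 - 5*k + 6) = k^2*(k - 2)*(k - 3)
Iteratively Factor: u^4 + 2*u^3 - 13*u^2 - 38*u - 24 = (u + 2)*(u^3 - 13*u - 12) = (u - 4)*(u + 2)*(u^2 + 4*u + 3) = (u - 4)*(u + 1)*(u + 2)*(u + 3)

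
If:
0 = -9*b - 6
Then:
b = -2/3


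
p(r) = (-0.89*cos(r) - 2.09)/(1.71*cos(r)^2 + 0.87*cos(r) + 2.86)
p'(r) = (3.42*sin(r)*cos(r) + 0.87*sin(r))*(-0.89*cos(r) - 2.09)/(1.71*cos(r)^2 + 0.87*cos(r) + 2.86)^2 + 0.89*sin(r)/(1.71*cos(r)^2 + 0.87*cos(r) + 2.86) = (-1.5219*cos(r)^2 - 7.1478*cos(r) + 0.7271)*sin(r)/(2.9241*cos(r)^4 + 2.9754*cos(r)^3 + 10.5381*cos(r)^2 + 4.9764*cos(r) + 8.1796)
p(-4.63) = -0.72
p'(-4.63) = 0.17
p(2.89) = -0.34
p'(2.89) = 0.12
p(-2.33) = -0.48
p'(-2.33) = -0.38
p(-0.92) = -0.65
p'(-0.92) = 0.21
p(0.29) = -0.56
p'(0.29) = -0.08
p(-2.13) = -0.56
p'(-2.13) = -0.42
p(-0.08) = -0.55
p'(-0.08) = 0.02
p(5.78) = -0.58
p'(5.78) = 0.13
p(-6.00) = -0.56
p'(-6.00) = -0.08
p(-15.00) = -0.44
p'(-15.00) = -0.34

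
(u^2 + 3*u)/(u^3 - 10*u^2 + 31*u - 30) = u*(u + 3)/(u^3 - 10*u^2 + 31*u - 30)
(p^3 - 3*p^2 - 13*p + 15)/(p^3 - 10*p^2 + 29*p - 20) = (p + 3)/(p - 4)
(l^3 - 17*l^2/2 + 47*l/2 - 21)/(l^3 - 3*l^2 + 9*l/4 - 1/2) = 2*(2*l^2 - 13*l + 21)/(4*l^2 - 4*l + 1)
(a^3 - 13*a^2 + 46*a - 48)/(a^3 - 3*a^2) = 1 - 10/a + 16/a^2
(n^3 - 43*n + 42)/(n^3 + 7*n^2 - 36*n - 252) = (n - 1)/(n + 6)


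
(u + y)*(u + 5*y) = u^2 + 6*u*y + 5*y^2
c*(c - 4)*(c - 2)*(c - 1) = c^4 - 7*c^3 + 14*c^2 - 8*c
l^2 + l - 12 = (l - 3)*(l + 4)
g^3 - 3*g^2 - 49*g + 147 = (g - 7)*(g - 3)*(g + 7)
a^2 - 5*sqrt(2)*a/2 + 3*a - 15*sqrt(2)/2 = (a + 3)*(a - 5*sqrt(2)/2)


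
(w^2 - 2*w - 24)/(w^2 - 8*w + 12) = (w + 4)/(w - 2)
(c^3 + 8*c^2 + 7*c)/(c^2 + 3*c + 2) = c*(c + 7)/(c + 2)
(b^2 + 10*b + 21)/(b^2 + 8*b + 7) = (b + 3)/(b + 1)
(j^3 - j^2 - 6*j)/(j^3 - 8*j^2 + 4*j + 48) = j*(j - 3)/(j^2 - 10*j + 24)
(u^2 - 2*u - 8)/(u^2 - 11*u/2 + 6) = 2*(u + 2)/(2*u - 3)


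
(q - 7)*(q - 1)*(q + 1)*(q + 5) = q^4 - 2*q^3 - 36*q^2 + 2*q + 35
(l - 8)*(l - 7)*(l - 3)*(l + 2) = l^4 - 16*l^3 + 65*l^2 + 34*l - 336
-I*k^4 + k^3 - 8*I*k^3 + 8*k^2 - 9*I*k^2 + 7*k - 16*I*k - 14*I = (k + 7)*(k - I)*(k + 2*I)*(-I*k - I)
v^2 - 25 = (v - 5)*(v + 5)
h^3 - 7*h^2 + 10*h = h*(h - 5)*(h - 2)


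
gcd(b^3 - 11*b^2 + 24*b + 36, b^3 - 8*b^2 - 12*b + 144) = b^2 - 12*b + 36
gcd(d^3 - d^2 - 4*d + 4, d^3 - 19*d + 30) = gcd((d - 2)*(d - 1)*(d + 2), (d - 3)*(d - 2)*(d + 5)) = d - 2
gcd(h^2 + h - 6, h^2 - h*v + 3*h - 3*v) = h + 3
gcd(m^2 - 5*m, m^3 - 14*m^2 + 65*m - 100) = m - 5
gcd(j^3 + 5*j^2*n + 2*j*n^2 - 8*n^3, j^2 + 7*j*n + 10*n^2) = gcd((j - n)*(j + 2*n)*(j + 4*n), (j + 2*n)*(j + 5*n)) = j + 2*n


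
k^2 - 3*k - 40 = (k - 8)*(k + 5)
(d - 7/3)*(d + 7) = d^2 + 14*d/3 - 49/3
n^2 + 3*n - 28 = (n - 4)*(n + 7)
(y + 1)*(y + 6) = y^2 + 7*y + 6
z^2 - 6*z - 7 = (z - 7)*(z + 1)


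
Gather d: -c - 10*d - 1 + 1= -c - 10*d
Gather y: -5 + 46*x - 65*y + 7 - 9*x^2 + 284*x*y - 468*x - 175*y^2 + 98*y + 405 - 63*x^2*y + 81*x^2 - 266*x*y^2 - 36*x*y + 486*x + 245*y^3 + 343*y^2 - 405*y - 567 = 72*x^2 + 64*x + 245*y^3 + y^2*(168 - 266*x) + y*(-63*x^2 + 248*x - 372) - 160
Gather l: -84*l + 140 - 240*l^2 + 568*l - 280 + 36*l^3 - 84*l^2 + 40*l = 36*l^3 - 324*l^2 + 524*l - 140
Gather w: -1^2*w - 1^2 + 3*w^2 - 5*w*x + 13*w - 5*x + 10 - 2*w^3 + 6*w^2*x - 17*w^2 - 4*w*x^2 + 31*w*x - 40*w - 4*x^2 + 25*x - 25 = -2*w^3 + w^2*(6*x - 14) + w*(-4*x^2 + 26*x - 28) - 4*x^2 + 20*x - 16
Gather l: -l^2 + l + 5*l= -l^2 + 6*l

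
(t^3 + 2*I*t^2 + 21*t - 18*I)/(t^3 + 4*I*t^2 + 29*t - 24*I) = (t + 6*I)/(t + 8*I)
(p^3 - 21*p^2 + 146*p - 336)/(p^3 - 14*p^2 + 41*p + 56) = (p - 6)/(p + 1)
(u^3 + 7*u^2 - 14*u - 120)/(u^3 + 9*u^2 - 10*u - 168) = (u + 5)/(u + 7)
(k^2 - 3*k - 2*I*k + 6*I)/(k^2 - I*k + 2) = (k - 3)/(k + I)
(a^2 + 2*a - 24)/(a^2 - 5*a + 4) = (a + 6)/(a - 1)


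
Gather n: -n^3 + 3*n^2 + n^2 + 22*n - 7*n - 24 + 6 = -n^3 + 4*n^2 + 15*n - 18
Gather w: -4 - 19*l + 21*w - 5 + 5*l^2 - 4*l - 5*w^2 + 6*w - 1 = 5*l^2 - 23*l - 5*w^2 + 27*w - 10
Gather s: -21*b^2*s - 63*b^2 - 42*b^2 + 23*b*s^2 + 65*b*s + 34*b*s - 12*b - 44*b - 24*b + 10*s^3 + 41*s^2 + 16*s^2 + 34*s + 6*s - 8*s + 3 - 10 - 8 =-105*b^2 - 80*b + 10*s^3 + s^2*(23*b + 57) + s*(-21*b^2 + 99*b + 32) - 15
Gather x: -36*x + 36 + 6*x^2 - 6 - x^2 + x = 5*x^2 - 35*x + 30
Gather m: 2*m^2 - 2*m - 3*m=2*m^2 - 5*m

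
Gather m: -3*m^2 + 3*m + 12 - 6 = -3*m^2 + 3*m + 6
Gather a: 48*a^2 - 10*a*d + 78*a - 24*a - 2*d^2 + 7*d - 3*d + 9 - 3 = 48*a^2 + a*(54 - 10*d) - 2*d^2 + 4*d + 6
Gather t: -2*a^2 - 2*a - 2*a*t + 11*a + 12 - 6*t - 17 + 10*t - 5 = -2*a^2 + 9*a + t*(4 - 2*a) - 10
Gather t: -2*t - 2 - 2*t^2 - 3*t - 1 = -2*t^2 - 5*t - 3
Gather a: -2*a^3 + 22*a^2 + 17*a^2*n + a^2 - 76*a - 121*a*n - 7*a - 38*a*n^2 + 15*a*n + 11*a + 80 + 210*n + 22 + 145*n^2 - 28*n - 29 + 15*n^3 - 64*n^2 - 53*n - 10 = -2*a^3 + a^2*(17*n + 23) + a*(-38*n^2 - 106*n - 72) + 15*n^3 + 81*n^2 + 129*n + 63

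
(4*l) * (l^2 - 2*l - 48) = 4*l^3 - 8*l^2 - 192*l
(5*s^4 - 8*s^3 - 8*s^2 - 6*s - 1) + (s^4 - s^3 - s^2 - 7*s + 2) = 6*s^4 - 9*s^3 - 9*s^2 - 13*s + 1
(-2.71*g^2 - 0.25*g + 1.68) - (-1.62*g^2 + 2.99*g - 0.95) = -1.09*g^2 - 3.24*g + 2.63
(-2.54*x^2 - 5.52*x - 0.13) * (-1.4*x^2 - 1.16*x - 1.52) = 3.556*x^4 + 10.6744*x^3 + 10.446*x^2 + 8.5412*x + 0.1976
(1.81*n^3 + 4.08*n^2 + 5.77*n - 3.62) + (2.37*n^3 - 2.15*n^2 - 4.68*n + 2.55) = 4.18*n^3 + 1.93*n^2 + 1.09*n - 1.07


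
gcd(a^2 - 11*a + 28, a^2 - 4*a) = a - 4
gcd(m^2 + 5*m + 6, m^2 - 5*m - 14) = m + 2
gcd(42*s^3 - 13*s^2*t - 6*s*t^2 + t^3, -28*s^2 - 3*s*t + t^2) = 7*s - t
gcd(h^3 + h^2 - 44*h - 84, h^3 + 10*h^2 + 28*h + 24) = h^2 + 8*h + 12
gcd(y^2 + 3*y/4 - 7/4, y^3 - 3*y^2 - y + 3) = y - 1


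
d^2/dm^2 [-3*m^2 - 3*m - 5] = -6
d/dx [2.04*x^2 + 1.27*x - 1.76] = 4.08*x + 1.27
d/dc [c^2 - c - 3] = 2*c - 1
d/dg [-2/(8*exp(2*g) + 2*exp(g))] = (8*exp(g) + 1)*exp(-g)/(4*exp(g) + 1)^2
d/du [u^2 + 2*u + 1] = 2*u + 2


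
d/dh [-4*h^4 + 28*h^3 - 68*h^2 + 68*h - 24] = -16*h^3 + 84*h^2 - 136*h + 68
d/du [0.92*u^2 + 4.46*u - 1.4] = 1.84*u + 4.46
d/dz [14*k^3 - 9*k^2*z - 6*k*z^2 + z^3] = -9*k^2 - 12*k*z + 3*z^2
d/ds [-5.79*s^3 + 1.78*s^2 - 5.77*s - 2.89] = -17.37*s^2 + 3.56*s - 5.77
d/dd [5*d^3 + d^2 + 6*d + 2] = 15*d^2 + 2*d + 6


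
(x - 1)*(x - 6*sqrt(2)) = x^2 - 6*sqrt(2)*x - x + 6*sqrt(2)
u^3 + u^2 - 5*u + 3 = (u - 1)^2*(u + 3)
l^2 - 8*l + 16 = (l - 4)^2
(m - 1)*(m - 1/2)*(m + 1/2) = m^3 - m^2 - m/4 + 1/4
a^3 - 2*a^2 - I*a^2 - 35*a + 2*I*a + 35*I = (a - 7)*(a + 5)*(a - I)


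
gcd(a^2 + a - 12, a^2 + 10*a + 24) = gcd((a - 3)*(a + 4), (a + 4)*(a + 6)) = a + 4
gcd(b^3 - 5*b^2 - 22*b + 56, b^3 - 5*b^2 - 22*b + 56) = b^3 - 5*b^2 - 22*b + 56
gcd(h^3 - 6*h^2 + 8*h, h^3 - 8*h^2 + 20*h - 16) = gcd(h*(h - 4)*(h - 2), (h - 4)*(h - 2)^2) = h^2 - 6*h + 8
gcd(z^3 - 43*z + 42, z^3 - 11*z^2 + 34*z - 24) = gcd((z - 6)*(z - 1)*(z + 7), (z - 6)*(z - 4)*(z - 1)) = z^2 - 7*z + 6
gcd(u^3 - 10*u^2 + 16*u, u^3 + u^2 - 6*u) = u^2 - 2*u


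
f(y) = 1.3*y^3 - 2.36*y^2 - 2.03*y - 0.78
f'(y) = 3.9*y^2 - 4.72*y - 2.03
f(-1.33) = -5.31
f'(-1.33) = 11.15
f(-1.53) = -7.85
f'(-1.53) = 14.32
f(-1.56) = -8.29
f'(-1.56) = 14.82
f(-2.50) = -30.77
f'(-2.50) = 34.14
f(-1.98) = -16.10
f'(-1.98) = 22.61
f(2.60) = 0.84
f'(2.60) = 12.06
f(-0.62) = -0.74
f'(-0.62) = 2.40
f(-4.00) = -113.62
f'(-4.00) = 79.25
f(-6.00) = -354.36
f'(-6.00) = 166.69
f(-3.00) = -51.03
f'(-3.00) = 47.23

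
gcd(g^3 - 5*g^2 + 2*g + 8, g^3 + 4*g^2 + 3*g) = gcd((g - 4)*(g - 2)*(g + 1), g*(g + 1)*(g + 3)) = g + 1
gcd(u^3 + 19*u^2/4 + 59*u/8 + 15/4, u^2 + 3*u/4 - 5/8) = u + 5/4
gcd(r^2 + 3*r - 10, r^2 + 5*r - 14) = r - 2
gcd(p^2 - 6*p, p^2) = p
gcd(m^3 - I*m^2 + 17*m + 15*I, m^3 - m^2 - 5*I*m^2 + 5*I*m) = m - 5*I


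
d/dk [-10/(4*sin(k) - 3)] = 40*cos(k)/(4*sin(k) - 3)^2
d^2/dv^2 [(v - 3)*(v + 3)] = 2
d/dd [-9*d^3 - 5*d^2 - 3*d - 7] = -27*d^2 - 10*d - 3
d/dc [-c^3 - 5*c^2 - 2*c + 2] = -3*c^2 - 10*c - 2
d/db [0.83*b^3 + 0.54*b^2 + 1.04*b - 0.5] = 2.49*b^2 + 1.08*b + 1.04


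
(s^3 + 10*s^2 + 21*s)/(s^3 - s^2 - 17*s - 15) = s*(s + 7)/(s^2 - 4*s - 5)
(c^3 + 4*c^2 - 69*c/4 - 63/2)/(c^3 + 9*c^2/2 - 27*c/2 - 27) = (c - 7/2)/(c - 3)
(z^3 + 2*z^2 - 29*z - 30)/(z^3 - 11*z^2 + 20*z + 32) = (z^2 + z - 30)/(z^2 - 12*z + 32)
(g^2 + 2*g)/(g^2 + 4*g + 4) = g/(g + 2)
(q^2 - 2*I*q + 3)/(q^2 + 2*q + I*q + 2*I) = (q - 3*I)/(q + 2)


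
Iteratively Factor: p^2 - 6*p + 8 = (p - 4)*(p - 2)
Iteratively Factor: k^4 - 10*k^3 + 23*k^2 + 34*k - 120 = (k - 5)*(k^3 - 5*k^2 - 2*k + 24) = (k - 5)*(k + 2)*(k^2 - 7*k + 12) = (k - 5)*(k - 3)*(k + 2)*(k - 4)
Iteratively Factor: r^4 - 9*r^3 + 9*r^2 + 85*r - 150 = (r - 5)*(r^3 - 4*r^2 - 11*r + 30) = (r - 5)*(r - 2)*(r^2 - 2*r - 15) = (r - 5)*(r - 2)*(r + 3)*(r - 5)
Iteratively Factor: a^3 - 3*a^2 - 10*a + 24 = (a + 3)*(a^2 - 6*a + 8) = (a - 2)*(a + 3)*(a - 4)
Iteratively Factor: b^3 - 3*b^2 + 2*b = (b)*(b^2 - 3*b + 2) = b*(b - 1)*(b - 2)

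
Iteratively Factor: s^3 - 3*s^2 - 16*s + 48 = (s - 4)*(s^2 + s - 12) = (s - 4)*(s + 4)*(s - 3)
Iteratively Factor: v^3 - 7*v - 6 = (v - 3)*(v^2 + 3*v + 2) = (v - 3)*(v + 2)*(v + 1)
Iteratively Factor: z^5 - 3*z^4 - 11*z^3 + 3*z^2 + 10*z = (z + 2)*(z^4 - 5*z^3 - z^2 + 5*z) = (z - 1)*(z + 2)*(z^3 - 4*z^2 - 5*z) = (z - 1)*(z + 1)*(z + 2)*(z^2 - 5*z) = z*(z - 1)*(z + 1)*(z + 2)*(z - 5)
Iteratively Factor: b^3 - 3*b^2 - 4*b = (b - 4)*(b^2 + b) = (b - 4)*(b + 1)*(b)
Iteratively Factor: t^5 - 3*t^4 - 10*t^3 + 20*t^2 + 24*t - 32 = (t - 4)*(t^4 + t^3 - 6*t^2 - 4*t + 8) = (t - 4)*(t - 1)*(t^3 + 2*t^2 - 4*t - 8) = (t - 4)*(t - 1)*(t + 2)*(t^2 - 4) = (t - 4)*(t - 1)*(t + 2)^2*(t - 2)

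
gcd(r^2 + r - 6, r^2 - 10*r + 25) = 1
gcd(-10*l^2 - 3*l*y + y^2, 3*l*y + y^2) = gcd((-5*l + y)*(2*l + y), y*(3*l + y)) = 1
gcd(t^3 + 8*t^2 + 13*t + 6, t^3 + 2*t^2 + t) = t^2 + 2*t + 1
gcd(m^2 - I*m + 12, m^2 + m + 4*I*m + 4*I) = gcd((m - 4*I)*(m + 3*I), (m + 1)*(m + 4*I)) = 1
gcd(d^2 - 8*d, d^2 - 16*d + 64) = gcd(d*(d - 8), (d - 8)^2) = d - 8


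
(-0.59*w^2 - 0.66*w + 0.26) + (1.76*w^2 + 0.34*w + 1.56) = 1.17*w^2 - 0.32*w + 1.82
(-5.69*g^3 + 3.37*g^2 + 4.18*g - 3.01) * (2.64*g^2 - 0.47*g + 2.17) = -15.0216*g^5 + 11.5711*g^4 - 2.896*g^3 - 2.5981*g^2 + 10.4853*g - 6.5317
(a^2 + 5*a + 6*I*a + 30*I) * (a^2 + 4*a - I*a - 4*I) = a^4 + 9*a^3 + 5*I*a^3 + 26*a^2 + 45*I*a^2 + 54*a + 100*I*a + 120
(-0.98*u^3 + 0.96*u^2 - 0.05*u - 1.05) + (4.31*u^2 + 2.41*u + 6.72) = -0.98*u^3 + 5.27*u^2 + 2.36*u + 5.67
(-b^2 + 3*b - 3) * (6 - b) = b^3 - 9*b^2 + 21*b - 18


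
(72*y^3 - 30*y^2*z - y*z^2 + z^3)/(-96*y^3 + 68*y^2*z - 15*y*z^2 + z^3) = (-6*y - z)/(8*y - z)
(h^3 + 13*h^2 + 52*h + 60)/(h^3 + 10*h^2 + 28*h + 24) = (h + 5)/(h + 2)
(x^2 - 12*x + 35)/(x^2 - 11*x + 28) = (x - 5)/(x - 4)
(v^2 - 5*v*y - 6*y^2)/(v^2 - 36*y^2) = (v + y)/(v + 6*y)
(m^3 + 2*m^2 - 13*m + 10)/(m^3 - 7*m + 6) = (m + 5)/(m + 3)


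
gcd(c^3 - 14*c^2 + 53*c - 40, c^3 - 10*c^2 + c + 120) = c^2 - 13*c + 40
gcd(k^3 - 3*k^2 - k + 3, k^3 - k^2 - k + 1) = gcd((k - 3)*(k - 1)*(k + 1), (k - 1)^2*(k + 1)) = k^2 - 1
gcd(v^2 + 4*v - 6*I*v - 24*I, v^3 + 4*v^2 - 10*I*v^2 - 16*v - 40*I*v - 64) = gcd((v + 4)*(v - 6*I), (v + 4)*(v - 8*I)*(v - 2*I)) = v + 4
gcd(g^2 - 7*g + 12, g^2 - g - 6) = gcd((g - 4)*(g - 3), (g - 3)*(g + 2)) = g - 3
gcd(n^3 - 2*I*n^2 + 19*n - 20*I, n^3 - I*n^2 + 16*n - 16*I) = n^2 + 3*I*n + 4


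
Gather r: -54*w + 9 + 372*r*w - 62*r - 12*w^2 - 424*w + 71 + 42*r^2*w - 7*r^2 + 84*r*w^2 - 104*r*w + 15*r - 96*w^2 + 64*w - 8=r^2*(42*w - 7) + r*(84*w^2 + 268*w - 47) - 108*w^2 - 414*w + 72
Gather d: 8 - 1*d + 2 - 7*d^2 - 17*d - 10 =-7*d^2 - 18*d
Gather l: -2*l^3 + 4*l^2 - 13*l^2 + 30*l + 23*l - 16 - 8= -2*l^3 - 9*l^2 + 53*l - 24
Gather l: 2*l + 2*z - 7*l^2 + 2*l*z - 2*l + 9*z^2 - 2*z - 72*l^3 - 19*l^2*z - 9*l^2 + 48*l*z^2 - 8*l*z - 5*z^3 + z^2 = -72*l^3 + l^2*(-19*z - 16) + l*(48*z^2 - 6*z) - 5*z^3 + 10*z^2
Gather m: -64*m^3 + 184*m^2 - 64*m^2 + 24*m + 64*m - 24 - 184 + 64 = -64*m^3 + 120*m^2 + 88*m - 144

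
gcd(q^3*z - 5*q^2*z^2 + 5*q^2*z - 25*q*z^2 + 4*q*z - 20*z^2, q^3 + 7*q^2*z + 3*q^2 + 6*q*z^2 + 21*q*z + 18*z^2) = 1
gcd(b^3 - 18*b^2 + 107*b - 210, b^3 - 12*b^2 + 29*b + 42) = b^2 - 13*b + 42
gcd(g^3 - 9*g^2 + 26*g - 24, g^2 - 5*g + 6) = g^2 - 5*g + 6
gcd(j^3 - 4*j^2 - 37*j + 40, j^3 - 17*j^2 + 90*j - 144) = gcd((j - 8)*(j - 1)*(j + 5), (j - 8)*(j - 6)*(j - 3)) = j - 8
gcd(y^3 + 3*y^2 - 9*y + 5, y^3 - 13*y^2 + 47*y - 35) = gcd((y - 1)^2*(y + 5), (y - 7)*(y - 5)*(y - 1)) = y - 1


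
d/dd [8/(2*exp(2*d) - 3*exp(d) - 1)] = (24 - 32*exp(d))*exp(d)/(-2*exp(2*d) + 3*exp(d) + 1)^2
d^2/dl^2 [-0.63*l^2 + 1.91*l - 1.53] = -1.26000000000000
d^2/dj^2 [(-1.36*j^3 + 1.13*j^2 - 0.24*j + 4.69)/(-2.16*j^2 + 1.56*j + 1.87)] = (2.8421709430404e-14*j^4 + 12.230208*j^3 - 134.871408*j^2 + 129.171696*j - 70.018114)/(10.077696*j^6 - 21.835008*j^5 - 10.404288*j^4 + 34.010496*j^3 + 9.007416*j^2 - 16.365492*j - 6.539203)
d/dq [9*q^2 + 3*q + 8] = 18*q + 3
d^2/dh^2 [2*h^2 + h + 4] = 4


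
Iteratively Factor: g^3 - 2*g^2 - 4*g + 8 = (g - 2)*(g^2 - 4) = (g - 2)^2*(g + 2)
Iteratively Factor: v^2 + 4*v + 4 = (v + 2)*(v + 2)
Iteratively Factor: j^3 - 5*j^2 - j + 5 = (j - 5)*(j^2 - 1) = (j - 5)*(j - 1)*(j + 1)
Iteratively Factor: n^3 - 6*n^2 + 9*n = (n - 3)*(n^2 - 3*n) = n*(n - 3)*(n - 3)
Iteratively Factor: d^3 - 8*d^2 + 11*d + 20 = (d + 1)*(d^2 - 9*d + 20) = (d - 5)*(d + 1)*(d - 4)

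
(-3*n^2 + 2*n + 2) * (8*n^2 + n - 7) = -24*n^4 + 13*n^3 + 39*n^2 - 12*n - 14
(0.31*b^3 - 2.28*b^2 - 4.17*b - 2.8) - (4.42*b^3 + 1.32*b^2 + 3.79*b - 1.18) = -4.11*b^3 - 3.6*b^2 - 7.96*b - 1.62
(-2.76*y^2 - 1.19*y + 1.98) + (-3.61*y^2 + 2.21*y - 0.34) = -6.37*y^2 + 1.02*y + 1.64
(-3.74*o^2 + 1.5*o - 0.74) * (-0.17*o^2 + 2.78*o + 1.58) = 0.6358*o^4 - 10.6522*o^3 - 1.6134*o^2 + 0.3128*o - 1.1692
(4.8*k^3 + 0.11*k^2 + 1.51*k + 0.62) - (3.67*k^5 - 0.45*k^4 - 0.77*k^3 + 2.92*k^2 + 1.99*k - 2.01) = -3.67*k^5 + 0.45*k^4 + 5.57*k^3 - 2.81*k^2 - 0.48*k + 2.63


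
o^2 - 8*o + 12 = (o - 6)*(o - 2)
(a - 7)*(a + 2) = a^2 - 5*a - 14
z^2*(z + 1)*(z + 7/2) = z^4 + 9*z^3/2 + 7*z^2/2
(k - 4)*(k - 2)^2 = k^3 - 8*k^2 + 20*k - 16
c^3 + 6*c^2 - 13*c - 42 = (c - 3)*(c + 2)*(c + 7)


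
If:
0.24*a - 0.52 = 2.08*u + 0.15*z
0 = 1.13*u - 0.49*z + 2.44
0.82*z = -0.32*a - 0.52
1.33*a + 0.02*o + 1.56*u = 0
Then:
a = -7.13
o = 569.93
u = -1.23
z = 2.15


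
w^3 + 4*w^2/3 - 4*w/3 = w*(w - 2/3)*(w + 2)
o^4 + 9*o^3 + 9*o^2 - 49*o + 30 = (o - 1)^2*(o + 5)*(o + 6)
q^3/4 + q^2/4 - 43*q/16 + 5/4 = (q/4 + 1)*(q - 5/2)*(q - 1/2)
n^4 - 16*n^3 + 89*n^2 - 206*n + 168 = (n - 7)*(n - 4)*(n - 3)*(n - 2)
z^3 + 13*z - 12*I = (z - 3*I)*(z - I)*(z + 4*I)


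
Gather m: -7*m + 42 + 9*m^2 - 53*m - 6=9*m^2 - 60*m + 36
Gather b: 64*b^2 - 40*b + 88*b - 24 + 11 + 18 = 64*b^2 + 48*b + 5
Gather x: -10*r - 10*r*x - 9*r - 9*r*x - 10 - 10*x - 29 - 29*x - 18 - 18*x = -19*r + x*(-19*r - 57) - 57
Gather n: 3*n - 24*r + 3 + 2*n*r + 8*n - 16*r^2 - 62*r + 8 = n*(2*r + 11) - 16*r^2 - 86*r + 11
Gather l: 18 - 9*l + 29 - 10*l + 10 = 57 - 19*l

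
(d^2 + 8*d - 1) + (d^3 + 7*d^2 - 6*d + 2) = d^3 + 8*d^2 + 2*d + 1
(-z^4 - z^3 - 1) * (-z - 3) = z^5 + 4*z^4 + 3*z^3 + z + 3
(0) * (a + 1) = 0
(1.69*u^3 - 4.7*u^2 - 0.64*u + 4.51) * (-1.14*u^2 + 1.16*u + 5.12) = -1.9266*u^5 + 7.3184*u^4 + 3.9304*u^3 - 29.9478*u^2 + 1.9548*u + 23.0912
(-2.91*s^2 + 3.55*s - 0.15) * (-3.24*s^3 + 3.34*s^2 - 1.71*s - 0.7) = 9.4284*s^5 - 21.2214*s^4 + 17.3191*s^3 - 4.5345*s^2 - 2.2285*s + 0.105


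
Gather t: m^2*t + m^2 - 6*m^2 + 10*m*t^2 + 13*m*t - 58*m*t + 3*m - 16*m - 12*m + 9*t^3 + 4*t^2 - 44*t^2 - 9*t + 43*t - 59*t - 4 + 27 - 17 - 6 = -5*m^2 - 25*m + 9*t^3 + t^2*(10*m - 40) + t*(m^2 - 45*m - 25)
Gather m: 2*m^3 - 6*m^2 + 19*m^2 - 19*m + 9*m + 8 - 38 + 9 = 2*m^3 + 13*m^2 - 10*m - 21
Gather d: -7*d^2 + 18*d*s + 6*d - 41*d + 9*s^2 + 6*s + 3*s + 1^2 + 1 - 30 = -7*d^2 + d*(18*s - 35) + 9*s^2 + 9*s - 28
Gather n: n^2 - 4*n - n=n^2 - 5*n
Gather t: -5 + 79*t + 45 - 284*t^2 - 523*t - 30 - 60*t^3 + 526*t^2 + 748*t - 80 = -60*t^3 + 242*t^2 + 304*t - 70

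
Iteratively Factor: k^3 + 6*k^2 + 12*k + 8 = (k + 2)*(k^2 + 4*k + 4) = (k + 2)^2*(k + 2)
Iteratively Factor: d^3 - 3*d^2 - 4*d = (d + 1)*(d^2 - 4*d) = d*(d + 1)*(d - 4)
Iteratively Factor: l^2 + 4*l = (l)*(l + 4)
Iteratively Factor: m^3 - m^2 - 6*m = (m + 2)*(m^2 - 3*m) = (m - 3)*(m + 2)*(m)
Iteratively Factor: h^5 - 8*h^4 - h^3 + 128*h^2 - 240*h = (h)*(h^4 - 8*h^3 - h^2 + 128*h - 240) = h*(h - 5)*(h^3 - 3*h^2 - 16*h + 48) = h*(h - 5)*(h - 4)*(h^2 + h - 12) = h*(h - 5)*(h - 4)*(h - 3)*(h + 4)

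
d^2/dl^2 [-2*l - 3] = 0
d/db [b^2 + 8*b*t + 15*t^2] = 2*b + 8*t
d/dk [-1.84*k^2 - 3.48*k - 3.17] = -3.68*k - 3.48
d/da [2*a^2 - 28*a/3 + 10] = 4*a - 28/3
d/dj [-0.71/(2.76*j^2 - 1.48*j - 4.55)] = (3.9192*j - 1.0508)/(-2.76*j^2 + 1.48*j + 4.55)^2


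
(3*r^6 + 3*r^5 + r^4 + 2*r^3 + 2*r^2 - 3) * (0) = 0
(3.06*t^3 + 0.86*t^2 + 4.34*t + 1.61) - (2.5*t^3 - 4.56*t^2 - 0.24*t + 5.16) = 0.56*t^3 + 5.42*t^2 + 4.58*t - 3.55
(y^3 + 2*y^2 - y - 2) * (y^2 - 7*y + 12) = y^5 - 5*y^4 - 3*y^3 + 29*y^2 + 2*y - 24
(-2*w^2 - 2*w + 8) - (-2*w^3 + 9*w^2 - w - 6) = 2*w^3 - 11*w^2 - w + 14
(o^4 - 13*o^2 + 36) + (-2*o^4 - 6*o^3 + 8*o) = -o^4 - 6*o^3 - 13*o^2 + 8*o + 36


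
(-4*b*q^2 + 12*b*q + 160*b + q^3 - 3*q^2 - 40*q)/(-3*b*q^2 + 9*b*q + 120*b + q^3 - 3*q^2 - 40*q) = (-4*b + q)/(-3*b + q)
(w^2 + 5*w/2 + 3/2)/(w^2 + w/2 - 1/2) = (2*w + 3)/(2*w - 1)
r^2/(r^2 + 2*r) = r/(r + 2)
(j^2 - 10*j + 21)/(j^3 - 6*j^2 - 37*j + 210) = (j - 3)/(j^2 + j - 30)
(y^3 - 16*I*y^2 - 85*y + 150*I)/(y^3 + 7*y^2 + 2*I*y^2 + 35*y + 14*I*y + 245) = (y^2 - 11*I*y - 30)/(y^2 + 7*y*(1 + I) + 49*I)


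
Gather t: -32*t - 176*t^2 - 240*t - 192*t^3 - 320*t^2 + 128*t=-192*t^3 - 496*t^2 - 144*t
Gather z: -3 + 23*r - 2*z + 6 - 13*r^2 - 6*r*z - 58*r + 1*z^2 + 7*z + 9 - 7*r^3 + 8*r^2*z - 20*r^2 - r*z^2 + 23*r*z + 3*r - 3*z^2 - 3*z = -7*r^3 - 33*r^2 - 32*r + z^2*(-r - 2) + z*(8*r^2 + 17*r + 2) + 12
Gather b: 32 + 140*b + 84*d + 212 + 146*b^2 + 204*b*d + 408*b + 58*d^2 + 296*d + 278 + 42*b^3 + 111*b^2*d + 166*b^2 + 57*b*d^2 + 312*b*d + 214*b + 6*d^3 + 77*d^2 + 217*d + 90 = 42*b^3 + b^2*(111*d + 312) + b*(57*d^2 + 516*d + 762) + 6*d^3 + 135*d^2 + 597*d + 612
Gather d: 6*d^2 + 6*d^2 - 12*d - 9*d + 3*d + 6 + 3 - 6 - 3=12*d^2 - 18*d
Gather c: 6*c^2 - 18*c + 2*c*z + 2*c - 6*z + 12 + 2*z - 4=6*c^2 + c*(2*z - 16) - 4*z + 8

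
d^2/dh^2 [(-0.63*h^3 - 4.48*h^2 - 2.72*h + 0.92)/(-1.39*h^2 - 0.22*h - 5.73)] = (-2.20388200000001*h^3 - 219.99126*h^2 - 7.56355800000003*h + 301.891112)/(2.685619*h^6 + 1.275186*h^5 + 33.414627*h^4 + 10.524052*h^3 + 137.745189*h^2 + 21.669714*h + 188.132517)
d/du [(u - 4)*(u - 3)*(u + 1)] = 3*u^2 - 12*u + 5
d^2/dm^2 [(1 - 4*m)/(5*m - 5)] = -6/(5*(m - 1)^3)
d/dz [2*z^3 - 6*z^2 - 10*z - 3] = 6*z^2 - 12*z - 10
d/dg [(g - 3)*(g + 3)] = 2*g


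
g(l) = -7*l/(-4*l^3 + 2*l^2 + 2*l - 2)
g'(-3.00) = 0.12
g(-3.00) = 0.18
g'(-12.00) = 0.00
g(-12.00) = 0.01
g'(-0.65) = 19.18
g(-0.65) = -3.35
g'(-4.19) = 0.04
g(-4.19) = 0.09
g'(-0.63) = 15.61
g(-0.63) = -3.01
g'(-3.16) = 0.10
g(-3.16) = 0.16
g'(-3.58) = 0.07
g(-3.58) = 0.13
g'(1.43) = -2.66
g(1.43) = 1.48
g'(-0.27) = 3.01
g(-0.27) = -0.82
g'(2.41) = -0.40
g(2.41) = 0.41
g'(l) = -7*l*(12*l^2 - 4*l - 2)/(-4*l^3 + 2*l^2 + 2*l - 2)^2 - 7/(-4*l^3 + 2*l^2 + 2*l - 2) = 7*(-4*l^3 + l^2 + 1)/(2*(4*l^6 - 4*l^5 - 3*l^4 + 6*l^3 - l^2 - 2*l + 1))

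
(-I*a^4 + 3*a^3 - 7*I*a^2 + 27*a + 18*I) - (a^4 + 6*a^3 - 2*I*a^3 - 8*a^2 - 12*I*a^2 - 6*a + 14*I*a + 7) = -a^4 - I*a^4 - 3*a^3 + 2*I*a^3 + 8*a^2 + 5*I*a^2 + 33*a - 14*I*a - 7 + 18*I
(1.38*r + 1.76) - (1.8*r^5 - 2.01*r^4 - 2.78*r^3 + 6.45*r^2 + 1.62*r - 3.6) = -1.8*r^5 + 2.01*r^4 + 2.78*r^3 - 6.45*r^2 - 0.24*r + 5.36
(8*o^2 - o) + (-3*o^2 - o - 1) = 5*o^2 - 2*o - 1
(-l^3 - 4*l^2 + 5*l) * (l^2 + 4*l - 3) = -l^5 - 8*l^4 - 8*l^3 + 32*l^2 - 15*l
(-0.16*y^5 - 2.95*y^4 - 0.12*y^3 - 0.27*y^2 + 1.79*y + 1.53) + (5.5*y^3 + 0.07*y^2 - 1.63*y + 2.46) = -0.16*y^5 - 2.95*y^4 + 5.38*y^3 - 0.2*y^2 + 0.16*y + 3.99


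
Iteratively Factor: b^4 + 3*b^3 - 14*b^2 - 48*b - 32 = (b + 4)*(b^3 - b^2 - 10*b - 8) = (b + 1)*(b + 4)*(b^2 - 2*b - 8) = (b - 4)*(b + 1)*(b + 4)*(b + 2)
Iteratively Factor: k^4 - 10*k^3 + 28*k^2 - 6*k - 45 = (k - 5)*(k^3 - 5*k^2 + 3*k + 9) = (k - 5)*(k - 3)*(k^2 - 2*k - 3) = (k - 5)*(k - 3)*(k + 1)*(k - 3)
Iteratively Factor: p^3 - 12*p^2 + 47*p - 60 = (p - 4)*(p^2 - 8*p + 15) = (p - 5)*(p - 4)*(p - 3)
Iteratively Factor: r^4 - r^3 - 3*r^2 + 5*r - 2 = (r + 2)*(r^3 - 3*r^2 + 3*r - 1) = (r - 1)*(r + 2)*(r^2 - 2*r + 1) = (r - 1)^2*(r + 2)*(r - 1)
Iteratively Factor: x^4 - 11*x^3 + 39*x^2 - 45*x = (x)*(x^3 - 11*x^2 + 39*x - 45) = x*(x - 3)*(x^2 - 8*x + 15) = x*(x - 3)^2*(x - 5)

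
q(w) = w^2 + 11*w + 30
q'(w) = 2*w + 11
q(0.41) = 34.68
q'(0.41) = 11.82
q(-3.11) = 5.46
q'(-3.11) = 4.78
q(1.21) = 44.77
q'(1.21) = 13.42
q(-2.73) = 7.42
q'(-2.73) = 5.54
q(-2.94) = 6.30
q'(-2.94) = 5.12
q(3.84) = 86.99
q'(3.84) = 18.68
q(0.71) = 38.31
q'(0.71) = 12.42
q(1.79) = 52.89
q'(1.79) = 14.58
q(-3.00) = 6.00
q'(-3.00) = 5.00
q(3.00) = 72.00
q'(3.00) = 17.00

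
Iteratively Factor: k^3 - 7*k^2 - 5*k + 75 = (k - 5)*(k^2 - 2*k - 15) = (k - 5)*(k + 3)*(k - 5)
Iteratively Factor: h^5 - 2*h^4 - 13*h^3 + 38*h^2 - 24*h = (h - 3)*(h^4 + h^3 - 10*h^2 + 8*h) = h*(h - 3)*(h^3 + h^2 - 10*h + 8) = h*(h - 3)*(h - 2)*(h^2 + 3*h - 4) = h*(h - 3)*(h - 2)*(h + 4)*(h - 1)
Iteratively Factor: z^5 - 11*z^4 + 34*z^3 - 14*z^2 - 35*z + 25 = (z - 5)*(z^4 - 6*z^3 + 4*z^2 + 6*z - 5) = (z - 5)*(z - 1)*(z^3 - 5*z^2 - z + 5) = (z - 5)*(z - 1)^2*(z^2 - 4*z - 5) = (z - 5)*(z - 1)^2*(z + 1)*(z - 5)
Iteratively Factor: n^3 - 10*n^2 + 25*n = (n - 5)*(n^2 - 5*n) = (n - 5)^2*(n)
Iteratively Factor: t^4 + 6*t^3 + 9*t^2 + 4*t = (t)*(t^3 + 6*t^2 + 9*t + 4) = t*(t + 1)*(t^2 + 5*t + 4) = t*(t + 1)^2*(t + 4)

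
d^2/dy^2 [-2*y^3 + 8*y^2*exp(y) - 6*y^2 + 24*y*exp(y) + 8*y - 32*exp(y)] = 8*y^2*exp(y) + 56*y*exp(y) - 12*y + 32*exp(y) - 12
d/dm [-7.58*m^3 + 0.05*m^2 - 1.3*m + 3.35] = -22.74*m^2 + 0.1*m - 1.3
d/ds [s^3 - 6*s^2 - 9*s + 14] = 3*s^2 - 12*s - 9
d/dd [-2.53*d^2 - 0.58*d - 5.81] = -5.06*d - 0.58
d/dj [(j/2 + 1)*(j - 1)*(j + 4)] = 3*j^2/2 + 5*j + 1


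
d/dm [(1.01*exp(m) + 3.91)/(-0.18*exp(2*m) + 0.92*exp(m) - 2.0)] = (0.1818*exp(2*m) + 1.4076*exp(m) - 5.6172)*exp(m)/(0.0324*exp(4*m) - 0.3312*exp(3*m) + 1.5664*exp(2*m) - 3.68*exp(m) + 4.0)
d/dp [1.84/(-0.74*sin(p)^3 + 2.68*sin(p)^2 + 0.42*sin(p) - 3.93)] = (4.0848*sin(p)^2 - 9.8624*sin(p) - 0.7728)*cos(p)/(0.74*sin(p)^3 - 2.68*sin(p)^2 - 0.42*sin(p) + 3.93)^2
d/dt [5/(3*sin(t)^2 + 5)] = -60*sin(2*t)/(3*cos(2*t) - 13)^2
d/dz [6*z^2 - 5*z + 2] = 12*z - 5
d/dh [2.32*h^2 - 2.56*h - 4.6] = 4.64*h - 2.56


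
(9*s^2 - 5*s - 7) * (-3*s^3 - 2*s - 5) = -27*s^5 + 15*s^4 + 3*s^3 - 35*s^2 + 39*s + 35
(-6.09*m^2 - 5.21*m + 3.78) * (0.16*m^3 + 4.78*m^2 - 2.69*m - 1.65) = -0.9744*m^5 - 29.9438*m^4 - 7.9169*m^3 + 42.1318*m^2 - 1.5717*m - 6.237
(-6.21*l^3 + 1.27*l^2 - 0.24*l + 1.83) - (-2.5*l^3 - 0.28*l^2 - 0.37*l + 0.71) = -3.71*l^3 + 1.55*l^2 + 0.13*l + 1.12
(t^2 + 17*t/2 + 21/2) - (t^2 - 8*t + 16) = 33*t/2 - 11/2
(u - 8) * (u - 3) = u^2 - 11*u + 24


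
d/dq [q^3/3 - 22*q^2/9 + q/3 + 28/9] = q^2 - 44*q/9 + 1/3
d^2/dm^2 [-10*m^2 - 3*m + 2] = -20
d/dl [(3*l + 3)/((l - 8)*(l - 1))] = 3*(-l^2 - 2*l + 17)/(l^4 - 18*l^3 + 97*l^2 - 144*l + 64)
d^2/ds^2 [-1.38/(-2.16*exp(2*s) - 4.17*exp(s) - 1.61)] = (1.38*(4.32*exp(s) + 4.17)*(8.64*exp(s) + 8.34)*exp(s) - (11.9232*exp(s) + 5.7546)*(2.16*exp(2*s) + 4.17*exp(s) + 1.61))*exp(s)/(2.16*exp(2*s) + 4.17*exp(s) + 1.61)^3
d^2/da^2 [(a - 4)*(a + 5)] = 2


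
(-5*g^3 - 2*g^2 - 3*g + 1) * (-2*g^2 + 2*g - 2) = 10*g^5 - 6*g^4 + 12*g^3 - 4*g^2 + 8*g - 2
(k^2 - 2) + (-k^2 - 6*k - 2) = -6*k - 4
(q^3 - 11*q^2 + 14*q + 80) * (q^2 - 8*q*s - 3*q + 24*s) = q^5 - 8*q^4*s - 14*q^4 + 112*q^3*s + 47*q^3 - 376*q^2*s + 38*q^2 - 304*q*s - 240*q + 1920*s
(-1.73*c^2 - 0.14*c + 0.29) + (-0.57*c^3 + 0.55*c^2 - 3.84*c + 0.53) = -0.57*c^3 - 1.18*c^2 - 3.98*c + 0.82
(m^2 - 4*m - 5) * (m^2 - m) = m^4 - 5*m^3 - m^2 + 5*m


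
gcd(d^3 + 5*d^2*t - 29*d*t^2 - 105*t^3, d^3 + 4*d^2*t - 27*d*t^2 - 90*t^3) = -d^2 + 2*d*t + 15*t^2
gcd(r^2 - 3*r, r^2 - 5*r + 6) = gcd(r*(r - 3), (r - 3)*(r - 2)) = r - 3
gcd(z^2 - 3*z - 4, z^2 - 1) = z + 1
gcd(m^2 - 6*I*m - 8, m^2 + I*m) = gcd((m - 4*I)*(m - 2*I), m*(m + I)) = 1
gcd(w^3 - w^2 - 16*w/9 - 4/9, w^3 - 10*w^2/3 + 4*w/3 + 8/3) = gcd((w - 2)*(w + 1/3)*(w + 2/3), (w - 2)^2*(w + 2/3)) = w^2 - 4*w/3 - 4/3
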